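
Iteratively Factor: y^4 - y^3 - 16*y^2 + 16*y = (y - 4)*(y^3 + 3*y^2 - 4*y) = (y - 4)*(y + 4)*(y^2 - y) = (y - 4)*(y - 1)*(y + 4)*(y)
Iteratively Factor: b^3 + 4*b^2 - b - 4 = (b + 1)*(b^2 + 3*b - 4) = (b - 1)*(b + 1)*(b + 4)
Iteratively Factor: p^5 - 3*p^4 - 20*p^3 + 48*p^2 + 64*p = (p - 4)*(p^4 + p^3 - 16*p^2 - 16*p) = p*(p - 4)*(p^3 + p^2 - 16*p - 16) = p*(p - 4)*(p + 4)*(p^2 - 3*p - 4) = p*(p - 4)*(p + 1)*(p + 4)*(p - 4)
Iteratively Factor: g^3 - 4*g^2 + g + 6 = (g - 3)*(g^2 - g - 2) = (g - 3)*(g - 2)*(g + 1)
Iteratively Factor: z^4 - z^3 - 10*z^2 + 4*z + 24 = (z + 2)*(z^3 - 3*z^2 - 4*z + 12) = (z - 2)*(z + 2)*(z^2 - z - 6) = (z - 2)*(z + 2)^2*(z - 3)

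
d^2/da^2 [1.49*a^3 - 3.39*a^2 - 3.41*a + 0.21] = 8.94*a - 6.78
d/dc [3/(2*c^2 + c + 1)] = 3*(-4*c - 1)/(2*c^2 + c + 1)^2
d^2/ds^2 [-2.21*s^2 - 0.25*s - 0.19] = -4.42000000000000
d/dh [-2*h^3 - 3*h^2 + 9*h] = -6*h^2 - 6*h + 9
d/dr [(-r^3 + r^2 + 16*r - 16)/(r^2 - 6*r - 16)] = (-r^4 + 12*r^3 + 26*r^2 - 352)/(r^4 - 12*r^3 + 4*r^2 + 192*r + 256)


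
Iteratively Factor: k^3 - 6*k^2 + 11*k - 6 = (k - 1)*(k^2 - 5*k + 6) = (k - 3)*(k - 1)*(k - 2)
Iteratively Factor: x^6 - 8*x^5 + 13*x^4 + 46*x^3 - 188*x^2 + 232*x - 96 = (x - 2)*(x^5 - 6*x^4 + x^3 + 48*x^2 - 92*x + 48) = (x - 2)^2*(x^4 - 4*x^3 - 7*x^2 + 34*x - 24) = (x - 4)*(x - 2)^2*(x^3 - 7*x + 6) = (x - 4)*(x - 2)^2*(x - 1)*(x^2 + x - 6) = (x - 4)*(x - 2)^2*(x - 1)*(x + 3)*(x - 2)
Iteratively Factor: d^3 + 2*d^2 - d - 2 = (d + 2)*(d^2 - 1) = (d - 1)*(d + 2)*(d + 1)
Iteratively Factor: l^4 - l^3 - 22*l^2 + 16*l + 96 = (l - 3)*(l^3 + 2*l^2 - 16*l - 32) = (l - 4)*(l - 3)*(l^2 + 6*l + 8) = (l - 4)*(l - 3)*(l + 2)*(l + 4)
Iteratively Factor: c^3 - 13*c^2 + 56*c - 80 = (c - 4)*(c^2 - 9*c + 20) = (c - 4)^2*(c - 5)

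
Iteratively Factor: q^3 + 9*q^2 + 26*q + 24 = (q + 2)*(q^2 + 7*q + 12) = (q + 2)*(q + 4)*(q + 3)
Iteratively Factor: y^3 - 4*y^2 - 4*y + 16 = (y + 2)*(y^2 - 6*y + 8) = (y - 2)*(y + 2)*(y - 4)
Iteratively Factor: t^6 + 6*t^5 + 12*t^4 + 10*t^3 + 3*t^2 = (t + 1)*(t^5 + 5*t^4 + 7*t^3 + 3*t^2) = t*(t + 1)*(t^4 + 5*t^3 + 7*t^2 + 3*t) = t^2*(t + 1)*(t^3 + 5*t^2 + 7*t + 3) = t^2*(t + 1)*(t + 3)*(t^2 + 2*t + 1) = t^2*(t + 1)^2*(t + 3)*(t + 1)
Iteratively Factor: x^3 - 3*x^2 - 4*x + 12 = (x - 3)*(x^2 - 4) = (x - 3)*(x + 2)*(x - 2)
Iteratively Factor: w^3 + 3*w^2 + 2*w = (w + 1)*(w^2 + 2*w) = (w + 1)*(w + 2)*(w)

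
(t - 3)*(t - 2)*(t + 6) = t^3 + t^2 - 24*t + 36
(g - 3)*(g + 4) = g^2 + g - 12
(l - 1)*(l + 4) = l^2 + 3*l - 4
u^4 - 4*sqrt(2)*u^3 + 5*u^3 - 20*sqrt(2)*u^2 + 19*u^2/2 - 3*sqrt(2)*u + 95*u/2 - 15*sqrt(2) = (u + 5)*(u - 2*sqrt(2))*(u - 3*sqrt(2)/2)*(u - sqrt(2)/2)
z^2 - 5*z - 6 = (z - 6)*(z + 1)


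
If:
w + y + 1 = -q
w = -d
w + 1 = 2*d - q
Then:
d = -y/2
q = -3*y/2 - 1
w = y/2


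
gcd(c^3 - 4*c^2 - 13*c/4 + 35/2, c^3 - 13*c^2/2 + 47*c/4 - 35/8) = c^2 - 6*c + 35/4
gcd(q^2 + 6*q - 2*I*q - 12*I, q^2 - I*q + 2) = q - 2*I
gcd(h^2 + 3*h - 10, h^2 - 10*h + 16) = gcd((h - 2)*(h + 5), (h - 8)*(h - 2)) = h - 2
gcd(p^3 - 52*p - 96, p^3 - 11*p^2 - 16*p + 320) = p - 8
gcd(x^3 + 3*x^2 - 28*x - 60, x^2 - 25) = x - 5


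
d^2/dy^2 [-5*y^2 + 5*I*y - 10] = -10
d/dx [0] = 0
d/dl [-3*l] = -3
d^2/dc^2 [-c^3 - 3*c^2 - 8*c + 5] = -6*c - 6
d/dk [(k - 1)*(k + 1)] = 2*k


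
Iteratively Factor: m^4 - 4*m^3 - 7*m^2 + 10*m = (m)*(m^3 - 4*m^2 - 7*m + 10) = m*(m - 1)*(m^2 - 3*m - 10) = m*(m - 1)*(m + 2)*(m - 5)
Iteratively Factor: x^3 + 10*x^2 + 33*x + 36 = (x + 3)*(x^2 + 7*x + 12) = (x + 3)^2*(x + 4)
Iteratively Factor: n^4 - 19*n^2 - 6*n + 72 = (n - 4)*(n^3 + 4*n^2 - 3*n - 18) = (n - 4)*(n - 2)*(n^2 + 6*n + 9) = (n - 4)*(n - 2)*(n + 3)*(n + 3)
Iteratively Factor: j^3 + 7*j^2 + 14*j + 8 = (j + 1)*(j^2 + 6*j + 8) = (j + 1)*(j + 4)*(j + 2)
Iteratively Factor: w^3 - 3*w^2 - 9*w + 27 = (w + 3)*(w^2 - 6*w + 9) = (w - 3)*(w + 3)*(w - 3)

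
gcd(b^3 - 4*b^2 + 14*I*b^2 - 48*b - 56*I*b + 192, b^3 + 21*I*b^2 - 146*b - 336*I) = b^2 + 14*I*b - 48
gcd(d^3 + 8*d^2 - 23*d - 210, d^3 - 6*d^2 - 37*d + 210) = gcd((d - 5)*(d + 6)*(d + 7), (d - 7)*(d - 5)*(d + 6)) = d^2 + d - 30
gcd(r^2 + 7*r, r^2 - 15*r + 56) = 1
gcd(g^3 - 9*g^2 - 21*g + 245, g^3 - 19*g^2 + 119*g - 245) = g^2 - 14*g + 49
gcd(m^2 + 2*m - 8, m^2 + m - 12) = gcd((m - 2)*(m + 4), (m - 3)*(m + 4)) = m + 4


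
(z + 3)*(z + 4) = z^2 + 7*z + 12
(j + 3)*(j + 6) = j^2 + 9*j + 18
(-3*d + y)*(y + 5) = -3*d*y - 15*d + y^2 + 5*y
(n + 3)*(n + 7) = n^2 + 10*n + 21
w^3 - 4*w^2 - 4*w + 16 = (w - 4)*(w - 2)*(w + 2)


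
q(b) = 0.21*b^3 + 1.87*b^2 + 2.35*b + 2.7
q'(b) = 0.63*b^2 + 3.74*b + 2.35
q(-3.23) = 7.54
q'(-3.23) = -3.16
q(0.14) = 3.07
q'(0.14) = 2.89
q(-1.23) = 2.25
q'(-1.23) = -1.30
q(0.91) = 6.55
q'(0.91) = 6.28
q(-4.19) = 10.24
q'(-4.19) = -2.26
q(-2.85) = 6.33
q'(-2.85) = -3.19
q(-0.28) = 2.18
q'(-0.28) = 1.35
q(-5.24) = 11.52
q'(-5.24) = 0.05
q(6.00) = 129.48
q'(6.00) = 47.47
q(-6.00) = 10.56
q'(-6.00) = 2.59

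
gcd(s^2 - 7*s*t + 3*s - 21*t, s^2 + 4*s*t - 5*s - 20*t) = 1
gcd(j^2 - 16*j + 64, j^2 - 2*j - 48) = j - 8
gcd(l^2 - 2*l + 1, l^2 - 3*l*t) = 1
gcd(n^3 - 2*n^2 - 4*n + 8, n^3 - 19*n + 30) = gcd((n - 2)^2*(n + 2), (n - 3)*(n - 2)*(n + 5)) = n - 2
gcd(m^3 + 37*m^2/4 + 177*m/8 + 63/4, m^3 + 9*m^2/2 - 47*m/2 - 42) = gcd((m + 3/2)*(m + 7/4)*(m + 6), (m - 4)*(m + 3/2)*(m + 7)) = m + 3/2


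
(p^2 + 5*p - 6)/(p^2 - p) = (p + 6)/p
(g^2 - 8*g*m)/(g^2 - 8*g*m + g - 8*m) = g/(g + 1)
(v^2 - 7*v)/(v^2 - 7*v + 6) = v*(v - 7)/(v^2 - 7*v + 6)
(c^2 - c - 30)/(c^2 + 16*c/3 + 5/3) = 3*(c - 6)/(3*c + 1)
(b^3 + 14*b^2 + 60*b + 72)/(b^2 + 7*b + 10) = (b^2 + 12*b + 36)/(b + 5)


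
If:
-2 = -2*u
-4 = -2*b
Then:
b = 2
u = 1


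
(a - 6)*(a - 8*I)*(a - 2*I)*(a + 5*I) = a^4 - 6*a^3 - 5*I*a^3 + 34*a^2 + 30*I*a^2 - 204*a - 80*I*a + 480*I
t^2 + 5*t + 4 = (t + 1)*(t + 4)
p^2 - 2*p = p*(p - 2)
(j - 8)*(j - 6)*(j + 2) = j^3 - 12*j^2 + 20*j + 96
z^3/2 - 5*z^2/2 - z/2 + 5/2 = (z/2 + 1/2)*(z - 5)*(z - 1)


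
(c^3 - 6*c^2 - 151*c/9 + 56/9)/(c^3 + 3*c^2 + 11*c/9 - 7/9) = (c - 8)/(c + 1)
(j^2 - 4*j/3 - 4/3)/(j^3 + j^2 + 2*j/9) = 3*(j - 2)/(j*(3*j + 1))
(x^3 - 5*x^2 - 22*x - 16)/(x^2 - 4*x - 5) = (x^2 - 6*x - 16)/(x - 5)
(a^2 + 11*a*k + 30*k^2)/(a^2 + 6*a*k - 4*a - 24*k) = (a + 5*k)/(a - 4)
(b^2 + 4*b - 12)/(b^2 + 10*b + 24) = (b - 2)/(b + 4)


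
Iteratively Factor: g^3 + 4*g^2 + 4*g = (g + 2)*(g^2 + 2*g) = g*(g + 2)*(g + 2)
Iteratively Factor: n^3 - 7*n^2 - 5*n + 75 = (n - 5)*(n^2 - 2*n - 15) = (n - 5)^2*(n + 3)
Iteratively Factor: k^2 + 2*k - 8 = (k + 4)*(k - 2)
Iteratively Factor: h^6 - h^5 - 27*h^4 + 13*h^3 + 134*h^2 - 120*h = (h - 5)*(h^5 + 4*h^4 - 7*h^3 - 22*h^2 + 24*h) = (h - 5)*(h - 2)*(h^4 + 6*h^3 + 5*h^2 - 12*h) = (h - 5)*(h - 2)*(h + 4)*(h^3 + 2*h^2 - 3*h) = (h - 5)*(h - 2)*(h + 3)*(h + 4)*(h^2 - h) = (h - 5)*(h - 2)*(h - 1)*(h + 3)*(h + 4)*(h)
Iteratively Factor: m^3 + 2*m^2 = (m)*(m^2 + 2*m) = m^2*(m + 2)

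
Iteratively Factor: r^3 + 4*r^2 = (r)*(r^2 + 4*r) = r*(r + 4)*(r)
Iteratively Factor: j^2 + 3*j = (j)*(j + 3)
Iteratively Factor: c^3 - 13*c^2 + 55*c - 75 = (c - 3)*(c^2 - 10*c + 25) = (c - 5)*(c - 3)*(c - 5)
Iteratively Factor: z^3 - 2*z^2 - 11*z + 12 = (z + 3)*(z^2 - 5*z + 4) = (z - 1)*(z + 3)*(z - 4)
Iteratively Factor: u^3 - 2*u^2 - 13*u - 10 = (u + 1)*(u^2 - 3*u - 10) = (u + 1)*(u + 2)*(u - 5)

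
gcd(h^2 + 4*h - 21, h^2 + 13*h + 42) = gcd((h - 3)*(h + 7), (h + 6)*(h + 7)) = h + 7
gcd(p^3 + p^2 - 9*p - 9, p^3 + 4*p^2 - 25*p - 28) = p + 1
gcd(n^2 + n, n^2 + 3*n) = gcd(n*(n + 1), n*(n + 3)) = n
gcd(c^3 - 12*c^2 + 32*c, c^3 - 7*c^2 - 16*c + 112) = c - 4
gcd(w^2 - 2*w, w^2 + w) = w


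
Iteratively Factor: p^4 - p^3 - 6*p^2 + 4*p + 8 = (p + 2)*(p^3 - 3*p^2 + 4) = (p - 2)*(p + 2)*(p^2 - p - 2) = (p - 2)^2*(p + 2)*(p + 1)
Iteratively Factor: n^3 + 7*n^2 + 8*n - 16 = (n + 4)*(n^2 + 3*n - 4) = (n - 1)*(n + 4)*(n + 4)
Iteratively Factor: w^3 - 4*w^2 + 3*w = (w - 3)*(w^2 - w) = w*(w - 3)*(w - 1)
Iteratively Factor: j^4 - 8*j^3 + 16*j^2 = (j)*(j^3 - 8*j^2 + 16*j) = j*(j - 4)*(j^2 - 4*j) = j*(j - 4)^2*(j)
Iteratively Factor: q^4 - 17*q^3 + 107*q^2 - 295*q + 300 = (q - 3)*(q^3 - 14*q^2 + 65*q - 100) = (q - 5)*(q - 3)*(q^2 - 9*q + 20) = (q - 5)*(q - 4)*(q - 3)*(q - 5)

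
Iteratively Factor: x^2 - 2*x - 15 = (x + 3)*(x - 5)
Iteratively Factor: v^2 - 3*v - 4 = (v + 1)*(v - 4)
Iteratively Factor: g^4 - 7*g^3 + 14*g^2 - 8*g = (g - 1)*(g^3 - 6*g^2 + 8*g) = (g - 2)*(g - 1)*(g^2 - 4*g) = g*(g - 2)*(g - 1)*(g - 4)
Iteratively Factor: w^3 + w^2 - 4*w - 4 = (w + 2)*(w^2 - w - 2) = (w + 1)*(w + 2)*(w - 2)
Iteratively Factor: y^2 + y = (y + 1)*(y)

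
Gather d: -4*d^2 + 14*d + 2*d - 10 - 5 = -4*d^2 + 16*d - 15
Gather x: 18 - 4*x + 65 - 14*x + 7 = 90 - 18*x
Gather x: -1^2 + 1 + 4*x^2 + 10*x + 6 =4*x^2 + 10*x + 6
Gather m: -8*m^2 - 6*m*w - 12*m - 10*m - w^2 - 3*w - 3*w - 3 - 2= -8*m^2 + m*(-6*w - 22) - w^2 - 6*w - 5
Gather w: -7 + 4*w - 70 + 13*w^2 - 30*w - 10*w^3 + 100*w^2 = -10*w^3 + 113*w^2 - 26*w - 77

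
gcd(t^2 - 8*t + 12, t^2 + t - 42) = t - 6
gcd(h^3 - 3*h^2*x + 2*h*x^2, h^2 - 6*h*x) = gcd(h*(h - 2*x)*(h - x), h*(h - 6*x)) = h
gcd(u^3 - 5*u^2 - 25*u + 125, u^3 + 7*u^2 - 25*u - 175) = u^2 - 25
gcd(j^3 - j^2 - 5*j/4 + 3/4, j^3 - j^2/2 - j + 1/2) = j^2 + j/2 - 1/2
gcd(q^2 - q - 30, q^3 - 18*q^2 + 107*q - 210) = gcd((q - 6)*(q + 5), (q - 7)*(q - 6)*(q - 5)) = q - 6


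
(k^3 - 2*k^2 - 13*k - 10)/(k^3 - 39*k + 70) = (k^2 + 3*k + 2)/(k^2 + 5*k - 14)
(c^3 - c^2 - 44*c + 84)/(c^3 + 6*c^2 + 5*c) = (c^3 - c^2 - 44*c + 84)/(c*(c^2 + 6*c + 5))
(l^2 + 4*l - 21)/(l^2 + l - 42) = (l - 3)/(l - 6)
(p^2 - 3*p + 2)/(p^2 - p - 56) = (-p^2 + 3*p - 2)/(-p^2 + p + 56)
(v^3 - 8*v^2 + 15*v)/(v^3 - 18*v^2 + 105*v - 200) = v*(v - 3)/(v^2 - 13*v + 40)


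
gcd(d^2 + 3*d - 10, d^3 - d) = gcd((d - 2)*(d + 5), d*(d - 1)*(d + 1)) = 1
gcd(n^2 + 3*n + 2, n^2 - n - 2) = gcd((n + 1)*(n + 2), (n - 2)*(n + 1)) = n + 1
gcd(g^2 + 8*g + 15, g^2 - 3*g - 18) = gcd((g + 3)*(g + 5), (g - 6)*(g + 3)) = g + 3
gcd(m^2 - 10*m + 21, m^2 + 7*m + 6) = 1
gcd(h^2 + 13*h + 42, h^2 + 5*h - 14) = h + 7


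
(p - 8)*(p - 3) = p^2 - 11*p + 24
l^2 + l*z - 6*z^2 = (l - 2*z)*(l + 3*z)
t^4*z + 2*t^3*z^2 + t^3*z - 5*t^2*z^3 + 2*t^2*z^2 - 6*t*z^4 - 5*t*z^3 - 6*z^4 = (t - 2*z)*(t + z)*(t + 3*z)*(t*z + z)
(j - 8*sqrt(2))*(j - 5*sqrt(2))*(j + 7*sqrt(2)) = j^3 - 6*sqrt(2)*j^2 - 102*j + 560*sqrt(2)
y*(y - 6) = y^2 - 6*y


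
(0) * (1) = 0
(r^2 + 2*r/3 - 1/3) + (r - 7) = r^2 + 5*r/3 - 22/3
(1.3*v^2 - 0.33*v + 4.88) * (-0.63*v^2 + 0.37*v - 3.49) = -0.819*v^4 + 0.6889*v^3 - 7.7335*v^2 + 2.9573*v - 17.0312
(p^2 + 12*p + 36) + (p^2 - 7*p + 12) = 2*p^2 + 5*p + 48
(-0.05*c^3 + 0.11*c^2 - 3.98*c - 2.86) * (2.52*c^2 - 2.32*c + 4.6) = -0.126*c^5 + 0.3932*c^4 - 10.5148*c^3 + 2.5324*c^2 - 11.6728*c - 13.156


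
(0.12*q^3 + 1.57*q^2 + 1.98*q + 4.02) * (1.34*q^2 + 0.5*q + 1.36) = 0.1608*q^5 + 2.1638*q^4 + 3.6014*q^3 + 8.512*q^2 + 4.7028*q + 5.4672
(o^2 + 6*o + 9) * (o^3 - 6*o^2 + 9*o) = o^5 - 18*o^3 + 81*o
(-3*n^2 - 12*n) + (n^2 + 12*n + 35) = 35 - 2*n^2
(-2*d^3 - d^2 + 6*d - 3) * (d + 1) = -2*d^4 - 3*d^3 + 5*d^2 + 3*d - 3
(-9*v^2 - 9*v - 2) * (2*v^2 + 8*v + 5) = -18*v^4 - 90*v^3 - 121*v^2 - 61*v - 10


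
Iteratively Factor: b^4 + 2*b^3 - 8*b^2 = (b + 4)*(b^3 - 2*b^2) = (b - 2)*(b + 4)*(b^2) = b*(b - 2)*(b + 4)*(b)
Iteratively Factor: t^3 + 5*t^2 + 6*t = (t + 2)*(t^2 + 3*t) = t*(t + 2)*(t + 3)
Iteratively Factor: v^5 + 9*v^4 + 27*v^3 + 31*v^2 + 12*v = (v + 3)*(v^4 + 6*v^3 + 9*v^2 + 4*v) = (v + 1)*(v + 3)*(v^3 + 5*v^2 + 4*v) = v*(v + 1)*(v + 3)*(v^2 + 5*v + 4) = v*(v + 1)*(v + 3)*(v + 4)*(v + 1)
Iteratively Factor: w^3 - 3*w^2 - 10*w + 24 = (w - 4)*(w^2 + w - 6) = (w - 4)*(w - 2)*(w + 3)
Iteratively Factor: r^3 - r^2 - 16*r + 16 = (r - 1)*(r^2 - 16) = (r - 1)*(r + 4)*(r - 4)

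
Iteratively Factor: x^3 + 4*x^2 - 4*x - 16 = (x - 2)*(x^2 + 6*x + 8) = (x - 2)*(x + 4)*(x + 2)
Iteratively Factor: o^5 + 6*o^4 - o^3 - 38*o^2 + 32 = (o + 1)*(o^4 + 5*o^3 - 6*o^2 - 32*o + 32) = (o - 2)*(o + 1)*(o^3 + 7*o^2 + 8*o - 16) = (o - 2)*(o + 1)*(o + 4)*(o^2 + 3*o - 4) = (o - 2)*(o + 1)*(o + 4)^2*(o - 1)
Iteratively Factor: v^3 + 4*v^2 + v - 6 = (v + 3)*(v^2 + v - 2) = (v - 1)*(v + 3)*(v + 2)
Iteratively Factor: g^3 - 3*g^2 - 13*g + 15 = (g + 3)*(g^2 - 6*g + 5) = (g - 5)*(g + 3)*(g - 1)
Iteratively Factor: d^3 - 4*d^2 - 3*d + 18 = (d - 3)*(d^2 - d - 6) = (d - 3)*(d + 2)*(d - 3)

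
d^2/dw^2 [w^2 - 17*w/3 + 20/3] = 2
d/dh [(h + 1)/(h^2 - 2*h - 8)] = (h^2 - 2*h - 2*(h - 1)*(h + 1) - 8)/(-h^2 + 2*h + 8)^2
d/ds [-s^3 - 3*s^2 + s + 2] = -3*s^2 - 6*s + 1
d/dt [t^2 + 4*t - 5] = 2*t + 4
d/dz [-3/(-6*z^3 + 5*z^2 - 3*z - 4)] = 3*(-18*z^2 + 10*z - 3)/(6*z^3 - 5*z^2 + 3*z + 4)^2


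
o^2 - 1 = (o - 1)*(o + 1)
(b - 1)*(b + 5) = b^2 + 4*b - 5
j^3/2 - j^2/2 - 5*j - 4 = (j/2 + 1/2)*(j - 4)*(j + 2)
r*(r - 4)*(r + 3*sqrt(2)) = r^3 - 4*r^2 + 3*sqrt(2)*r^2 - 12*sqrt(2)*r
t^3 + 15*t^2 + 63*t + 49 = (t + 1)*(t + 7)^2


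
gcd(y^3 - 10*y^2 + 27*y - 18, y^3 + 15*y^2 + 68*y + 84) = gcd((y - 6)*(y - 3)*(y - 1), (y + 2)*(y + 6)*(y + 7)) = 1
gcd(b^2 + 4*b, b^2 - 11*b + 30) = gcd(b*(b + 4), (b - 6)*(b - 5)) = 1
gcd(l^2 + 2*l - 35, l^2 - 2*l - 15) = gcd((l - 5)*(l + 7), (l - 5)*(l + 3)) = l - 5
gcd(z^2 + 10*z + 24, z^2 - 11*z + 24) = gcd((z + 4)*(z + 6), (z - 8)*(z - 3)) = 1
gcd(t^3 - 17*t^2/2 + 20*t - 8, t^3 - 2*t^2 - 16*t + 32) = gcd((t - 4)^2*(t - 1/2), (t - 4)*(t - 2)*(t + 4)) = t - 4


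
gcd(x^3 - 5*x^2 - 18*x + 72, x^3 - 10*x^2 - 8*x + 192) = x^2 - 2*x - 24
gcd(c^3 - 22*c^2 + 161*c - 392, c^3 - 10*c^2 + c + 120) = c - 8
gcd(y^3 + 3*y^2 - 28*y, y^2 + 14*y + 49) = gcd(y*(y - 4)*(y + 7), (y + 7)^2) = y + 7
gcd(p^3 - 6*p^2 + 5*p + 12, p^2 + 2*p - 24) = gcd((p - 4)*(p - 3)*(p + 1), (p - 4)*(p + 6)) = p - 4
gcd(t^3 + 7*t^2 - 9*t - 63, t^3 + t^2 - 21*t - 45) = t + 3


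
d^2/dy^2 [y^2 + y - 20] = 2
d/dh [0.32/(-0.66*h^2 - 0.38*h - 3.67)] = (0.4224*h + 0.1216)/(0.66*h^2 + 0.38*h + 3.67)^2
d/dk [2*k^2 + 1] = 4*k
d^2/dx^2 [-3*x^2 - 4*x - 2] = -6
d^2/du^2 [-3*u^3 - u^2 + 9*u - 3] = -18*u - 2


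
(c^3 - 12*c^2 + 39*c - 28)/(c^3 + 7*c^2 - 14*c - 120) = (c^2 - 8*c + 7)/(c^2 + 11*c + 30)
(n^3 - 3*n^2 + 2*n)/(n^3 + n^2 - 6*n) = (n - 1)/(n + 3)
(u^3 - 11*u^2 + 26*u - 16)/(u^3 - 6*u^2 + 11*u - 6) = (u - 8)/(u - 3)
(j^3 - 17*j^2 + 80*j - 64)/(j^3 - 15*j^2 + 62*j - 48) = (j - 8)/(j - 6)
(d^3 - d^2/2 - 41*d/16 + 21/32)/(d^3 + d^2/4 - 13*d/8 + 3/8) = (d - 7/4)/(d - 1)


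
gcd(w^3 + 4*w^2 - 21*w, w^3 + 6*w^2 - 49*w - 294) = w + 7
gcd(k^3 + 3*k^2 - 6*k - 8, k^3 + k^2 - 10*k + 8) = k^2 + 2*k - 8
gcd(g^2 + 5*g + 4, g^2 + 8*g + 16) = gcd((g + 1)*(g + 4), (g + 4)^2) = g + 4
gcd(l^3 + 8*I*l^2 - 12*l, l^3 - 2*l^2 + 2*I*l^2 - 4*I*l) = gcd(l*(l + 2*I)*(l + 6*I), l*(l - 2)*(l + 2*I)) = l^2 + 2*I*l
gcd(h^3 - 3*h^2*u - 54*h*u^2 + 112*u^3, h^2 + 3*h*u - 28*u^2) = h + 7*u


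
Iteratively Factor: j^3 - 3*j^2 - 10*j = (j)*(j^2 - 3*j - 10) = j*(j - 5)*(j + 2)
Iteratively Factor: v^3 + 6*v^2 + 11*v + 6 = (v + 1)*(v^2 + 5*v + 6) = (v + 1)*(v + 3)*(v + 2)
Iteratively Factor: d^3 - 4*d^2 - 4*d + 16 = (d + 2)*(d^2 - 6*d + 8) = (d - 2)*(d + 2)*(d - 4)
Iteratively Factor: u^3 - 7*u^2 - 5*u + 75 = (u + 3)*(u^2 - 10*u + 25) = (u - 5)*(u + 3)*(u - 5)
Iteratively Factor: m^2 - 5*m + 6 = (m - 2)*(m - 3)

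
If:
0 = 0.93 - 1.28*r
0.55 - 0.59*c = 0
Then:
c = 0.93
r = 0.73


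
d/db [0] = 0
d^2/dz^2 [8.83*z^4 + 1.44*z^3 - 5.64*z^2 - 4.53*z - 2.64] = 105.96*z^2 + 8.64*z - 11.28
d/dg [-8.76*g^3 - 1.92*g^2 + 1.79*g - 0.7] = -26.28*g^2 - 3.84*g + 1.79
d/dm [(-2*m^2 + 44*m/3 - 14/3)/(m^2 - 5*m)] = 14*(-m^2 + 2*m - 5)/(3*m^2*(m^2 - 10*m + 25))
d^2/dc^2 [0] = 0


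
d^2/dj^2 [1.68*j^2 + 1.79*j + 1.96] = 3.36000000000000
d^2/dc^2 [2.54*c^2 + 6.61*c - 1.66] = 5.08000000000000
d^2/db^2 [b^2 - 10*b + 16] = 2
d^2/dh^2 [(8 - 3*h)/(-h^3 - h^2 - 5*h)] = 2*(9*h^5 - 39*h^4 - 76*h^3 - 144*h^2 - 120*h - 200)/(h^3*(h^6 + 3*h^5 + 18*h^4 + 31*h^3 + 90*h^2 + 75*h + 125))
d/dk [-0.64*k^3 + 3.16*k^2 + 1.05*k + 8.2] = -1.92*k^2 + 6.32*k + 1.05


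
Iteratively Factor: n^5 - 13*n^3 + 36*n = (n)*(n^4 - 13*n^2 + 36) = n*(n - 3)*(n^3 + 3*n^2 - 4*n - 12) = n*(n - 3)*(n + 3)*(n^2 - 4) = n*(n - 3)*(n - 2)*(n + 3)*(n + 2)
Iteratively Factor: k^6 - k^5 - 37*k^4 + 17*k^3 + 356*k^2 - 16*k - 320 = (k - 1)*(k^5 - 37*k^3 - 20*k^2 + 336*k + 320) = (k - 1)*(k + 4)*(k^4 - 4*k^3 - 21*k^2 + 64*k + 80) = (k - 5)*(k - 1)*(k + 4)*(k^3 + k^2 - 16*k - 16) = (k - 5)*(k - 4)*(k - 1)*(k + 4)*(k^2 + 5*k + 4) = (k - 5)*(k - 4)*(k - 1)*(k + 4)^2*(k + 1)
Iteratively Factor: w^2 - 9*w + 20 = (w - 5)*(w - 4)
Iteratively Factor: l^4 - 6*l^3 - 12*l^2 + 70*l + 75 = (l - 5)*(l^3 - l^2 - 17*l - 15) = (l - 5)*(l + 1)*(l^2 - 2*l - 15) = (l - 5)^2*(l + 1)*(l + 3)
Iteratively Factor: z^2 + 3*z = (z)*(z + 3)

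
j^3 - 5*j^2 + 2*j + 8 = (j - 4)*(j - 2)*(j + 1)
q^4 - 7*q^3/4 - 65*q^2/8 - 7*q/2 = q*(q - 4)*(q + 1/2)*(q + 7/4)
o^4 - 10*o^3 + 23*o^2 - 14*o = o*(o - 7)*(o - 2)*(o - 1)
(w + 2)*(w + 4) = w^2 + 6*w + 8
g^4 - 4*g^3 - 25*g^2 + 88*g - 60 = (g - 6)*(g - 2)*(g - 1)*(g + 5)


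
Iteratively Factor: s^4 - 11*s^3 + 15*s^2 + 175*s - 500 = (s - 5)*(s^3 - 6*s^2 - 15*s + 100) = (s - 5)^2*(s^2 - s - 20) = (s - 5)^2*(s + 4)*(s - 5)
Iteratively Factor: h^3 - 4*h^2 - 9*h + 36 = (h - 4)*(h^2 - 9) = (h - 4)*(h - 3)*(h + 3)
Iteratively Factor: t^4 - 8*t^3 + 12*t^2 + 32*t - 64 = (t + 2)*(t^3 - 10*t^2 + 32*t - 32) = (t - 4)*(t + 2)*(t^2 - 6*t + 8) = (t - 4)^2*(t + 2)*(t - 2)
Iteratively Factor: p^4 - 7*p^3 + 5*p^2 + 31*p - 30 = (p - 5)*(p^3 - 2*p^2 - 5*p + 6) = (p - 5)*(p + 2)*(p^2 - 4*p + 3) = (p - 5)*(p - 3)*(p + 2)*(p - 1)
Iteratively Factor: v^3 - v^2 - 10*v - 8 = (v - 4)*(v^2 + 3*v + 2) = (v - 4)*(v + 2)*(v + 1)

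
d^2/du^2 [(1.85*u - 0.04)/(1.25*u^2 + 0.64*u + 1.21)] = ((1.85*u - 0.04)*(2.5*u + 0.64)*(5.0*u + 1.28) - (13.875*u + 2.268)*(1.25*u^2 + 0.64*u + 1.21))/(1.25*u^2 + 0.64*u + 1.21)^3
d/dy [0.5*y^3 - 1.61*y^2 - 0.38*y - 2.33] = 1.5*y^2 - 3.22*y - 0.38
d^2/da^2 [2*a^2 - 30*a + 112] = 4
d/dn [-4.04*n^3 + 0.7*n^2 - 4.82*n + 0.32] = -12.12*n^2 + 1.4*n - 4.82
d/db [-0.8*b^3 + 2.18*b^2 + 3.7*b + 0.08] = -2.4*b^2 + 4.36*b + 3.7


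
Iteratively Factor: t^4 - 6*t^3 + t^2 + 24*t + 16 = (t + 1)*(t^3 - 7*t^2 + 8*t + 16) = (t - 4)*(t + 1)*(t^2 - 3*t - 4) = (t - 4)^2*(t + 1)*(t + 1)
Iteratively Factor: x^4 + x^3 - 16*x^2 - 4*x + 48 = (x + 4)*(x^3 - 3*x^2 - 4*x + 12) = (x - 3)*(x + 4)*(x^2 - 4) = (x - 3)*(x + 2)*(x + 4)*(x - 2)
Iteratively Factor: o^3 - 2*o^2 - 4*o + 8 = (o - 2)*(o^2 - 4) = (o - 2)*(o + 2)*(o - 2)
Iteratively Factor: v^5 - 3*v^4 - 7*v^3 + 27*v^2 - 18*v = (v - 3)*(v^4 - 7*v^2 + 6*v) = (v - 3)*(v + 3)*(v^3 - 3*v^2 + 2*v) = v*(v - 3)*(v + 3)*(v^2 - 3*v + 2) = v*(v - 3)*(v - 1)*(v + 3)*(v - 2)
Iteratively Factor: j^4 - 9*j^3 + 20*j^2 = (j - 5)*(j^3 - 4*j^2) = (j - 5)*(j - 4)*(j^2) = j*(j - 5)*(j - 4)*(j)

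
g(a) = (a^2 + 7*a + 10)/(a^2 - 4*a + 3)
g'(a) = (4 - 2*a)*(a^2 + 7*a + 10)/(a^2 - 4*a + 3)^2 + (2*a + 7)/(a^2 - 4*a + 3) = (-11*a^2 - 14*a + 61)/(a^4 - 8*a^3 + 22*a^2 - 24*a + 9)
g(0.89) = 73.34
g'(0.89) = 739.31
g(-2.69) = -0.08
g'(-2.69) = 0.04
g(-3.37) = -0.08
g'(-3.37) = -0.02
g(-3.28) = -0.08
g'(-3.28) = -0.02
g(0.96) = 216.20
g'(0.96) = 5620.19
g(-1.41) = 0.20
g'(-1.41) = 0.52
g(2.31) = -34.86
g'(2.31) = -36.76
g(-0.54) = 1.19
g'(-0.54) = 2.20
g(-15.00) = 0.45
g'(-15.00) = -0.03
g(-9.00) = 0.23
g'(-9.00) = -0.05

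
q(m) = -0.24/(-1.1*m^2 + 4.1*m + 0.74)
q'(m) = -0.24*(2.2*m - 4.1)/(-1.1*m^2 + 4.1*m + 0.74)^2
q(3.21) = -0.09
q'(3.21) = -0.11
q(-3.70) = 0.01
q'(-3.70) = 0.00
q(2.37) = -0.06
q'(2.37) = -0.01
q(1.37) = -0.06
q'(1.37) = 0.01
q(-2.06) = 0.02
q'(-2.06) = 0.01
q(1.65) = -0.05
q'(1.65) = 0.01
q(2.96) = -0.07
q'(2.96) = -0.06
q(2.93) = -0.07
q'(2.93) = -0.05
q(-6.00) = 0.00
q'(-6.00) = 0.00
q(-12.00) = 0.00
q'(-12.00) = 0.00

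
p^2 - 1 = (p - 1)*(p + 1)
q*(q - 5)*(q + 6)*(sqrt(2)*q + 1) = sqrt(2)*q^4 + q^3 + sqrt(2)*q^3 - 30*sqrt(2)*q^2 + q^2 - 30*q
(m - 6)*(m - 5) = m^2 - 11*m + 30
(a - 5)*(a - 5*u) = a^2 - 5*a*u - 5*a + 25*u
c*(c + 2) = c^2 + 2*c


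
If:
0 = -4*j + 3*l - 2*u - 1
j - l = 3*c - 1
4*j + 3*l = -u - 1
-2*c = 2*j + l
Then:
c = 1/4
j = -1/4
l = 0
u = 0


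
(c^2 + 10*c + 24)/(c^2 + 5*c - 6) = (c + 4)/(c - 1)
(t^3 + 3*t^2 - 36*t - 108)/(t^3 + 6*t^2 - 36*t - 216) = (t + 3)/(t + 6)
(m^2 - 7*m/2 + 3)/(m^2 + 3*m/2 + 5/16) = 8*(2*m^2 - 7*m + 6)/(16*m^2 + 24*m + 5)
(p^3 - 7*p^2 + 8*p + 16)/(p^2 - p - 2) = (p^2 - 8*p + 16)/(p - 2)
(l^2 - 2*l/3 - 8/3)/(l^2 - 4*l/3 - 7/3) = (-3*l^2 + 2*l + 8)/(-3*l^2 + 4*l + 7)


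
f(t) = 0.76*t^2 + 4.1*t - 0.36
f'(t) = 1.52*t + 4.1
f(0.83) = 3.57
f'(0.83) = 5.36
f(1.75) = 9.14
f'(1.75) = 6.76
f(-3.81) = -4.95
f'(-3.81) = -1.69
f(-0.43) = -1.98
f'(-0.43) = 3.45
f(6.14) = 53.47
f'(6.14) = 13.43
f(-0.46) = -2.09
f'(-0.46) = 3.40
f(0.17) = 0.36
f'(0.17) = 4.36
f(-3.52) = -5.38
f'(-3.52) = -1.25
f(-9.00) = 24.30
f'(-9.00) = -9.58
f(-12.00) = 59.88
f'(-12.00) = -14.14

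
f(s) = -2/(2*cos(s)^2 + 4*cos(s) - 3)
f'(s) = -2*(4*sin(s)*cos(s) + 4*sin(s))/(2*cos(s)^2 + 4*cos(s) - 3)^2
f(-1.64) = 0.61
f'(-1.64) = 0.70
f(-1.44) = 0.82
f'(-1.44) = 1.50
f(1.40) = 0.88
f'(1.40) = -1.80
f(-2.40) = 0.41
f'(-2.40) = 0.06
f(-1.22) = 1.44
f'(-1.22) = 5.23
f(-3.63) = 0.40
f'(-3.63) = -0.02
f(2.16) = 0.43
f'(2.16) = -0.14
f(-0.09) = -0.67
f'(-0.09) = 0.16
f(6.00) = -0.75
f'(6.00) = 0.61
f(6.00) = -0.75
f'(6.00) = 0.61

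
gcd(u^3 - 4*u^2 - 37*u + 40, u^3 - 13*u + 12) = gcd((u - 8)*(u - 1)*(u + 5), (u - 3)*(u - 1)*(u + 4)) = u - 1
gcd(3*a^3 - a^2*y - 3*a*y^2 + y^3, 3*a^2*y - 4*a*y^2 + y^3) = 3*a^2 - 4*a*y + y^2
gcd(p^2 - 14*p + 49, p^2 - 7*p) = p - 7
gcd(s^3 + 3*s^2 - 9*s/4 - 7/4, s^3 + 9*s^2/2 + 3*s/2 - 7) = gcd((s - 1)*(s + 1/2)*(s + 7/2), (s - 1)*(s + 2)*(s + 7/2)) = s^2 + 5*s/2 - 7/2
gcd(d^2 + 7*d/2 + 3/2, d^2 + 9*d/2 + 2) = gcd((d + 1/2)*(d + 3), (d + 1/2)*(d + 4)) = d + 1/2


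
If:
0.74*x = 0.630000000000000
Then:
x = 0.85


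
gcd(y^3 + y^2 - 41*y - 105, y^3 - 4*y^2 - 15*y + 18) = y + 3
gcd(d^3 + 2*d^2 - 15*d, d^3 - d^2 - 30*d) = d^2 + 5*d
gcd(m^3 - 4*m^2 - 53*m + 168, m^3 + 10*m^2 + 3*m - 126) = m^2 + 4*m - 21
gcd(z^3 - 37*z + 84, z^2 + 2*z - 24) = z - 4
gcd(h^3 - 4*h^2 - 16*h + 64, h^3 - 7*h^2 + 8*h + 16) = h^2 - 8*h + 16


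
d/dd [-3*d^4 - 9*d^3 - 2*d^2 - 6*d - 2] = -12*d^3 - 27*d^2 - 4*d - 6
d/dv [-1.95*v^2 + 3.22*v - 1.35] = 3.22 - 3.9*v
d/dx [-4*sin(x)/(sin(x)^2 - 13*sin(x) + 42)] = 4*(sin(x)^2 - 42)*cos(x)/((sin(x) - 7)^2*(sin(x) - 6)^2)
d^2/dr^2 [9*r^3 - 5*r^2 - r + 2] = 54*r - 10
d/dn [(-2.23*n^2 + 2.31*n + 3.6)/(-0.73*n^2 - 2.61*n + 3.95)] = (7.5066*n^2 - 12.361*n + 18.5205)/(0.5329*n^4 + 3.8106*n^3 + 1.0451*n^2 - 20.619*n + 15.6025)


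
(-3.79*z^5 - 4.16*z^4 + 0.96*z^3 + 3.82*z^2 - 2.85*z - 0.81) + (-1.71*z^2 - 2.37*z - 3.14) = -3.79*z^5 - 4.16*z^4 + 0.96*z^3 + 2.11*z^2 - 5.22*z - 3.95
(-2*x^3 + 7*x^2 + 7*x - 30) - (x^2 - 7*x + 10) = -2*x^3 + 6*x^2 + 14*x - 40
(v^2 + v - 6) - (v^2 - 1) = v - 5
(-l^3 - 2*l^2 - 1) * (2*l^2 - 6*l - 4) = -2*l^5 + 2*l^4 + 16*l^3 + 6*l^2 + 6*l + 4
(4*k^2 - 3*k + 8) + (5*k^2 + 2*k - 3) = 9*k^2 - k + 5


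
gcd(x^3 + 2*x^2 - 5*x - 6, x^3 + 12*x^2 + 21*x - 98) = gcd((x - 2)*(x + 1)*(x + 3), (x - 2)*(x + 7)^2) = x - 2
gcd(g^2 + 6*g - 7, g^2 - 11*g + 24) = 1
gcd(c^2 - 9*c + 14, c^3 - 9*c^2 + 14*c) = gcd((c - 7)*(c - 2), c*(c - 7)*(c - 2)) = c^2 - 9*c + 14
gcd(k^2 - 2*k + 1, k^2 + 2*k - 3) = k - 1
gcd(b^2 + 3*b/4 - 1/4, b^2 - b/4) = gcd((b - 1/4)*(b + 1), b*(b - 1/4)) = b - 1/4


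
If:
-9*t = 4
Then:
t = -4/9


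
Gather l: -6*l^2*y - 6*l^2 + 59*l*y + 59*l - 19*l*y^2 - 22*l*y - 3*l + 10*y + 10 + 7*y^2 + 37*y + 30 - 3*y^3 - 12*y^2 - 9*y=l^2*(-6*y - 6) + l*(-19*y^2 + 37*y + 56) - 3*y^3 - 5*y^2 + 38*y + 40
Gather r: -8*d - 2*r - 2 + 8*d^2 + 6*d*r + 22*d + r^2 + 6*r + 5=8*d^2 + 14*d + r^2 + r*(6*d + 4) + 3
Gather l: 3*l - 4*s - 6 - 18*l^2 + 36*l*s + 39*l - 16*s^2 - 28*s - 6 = -18*l^2 + l*(36*s + 42) - 16*s^2 - 32*s - 12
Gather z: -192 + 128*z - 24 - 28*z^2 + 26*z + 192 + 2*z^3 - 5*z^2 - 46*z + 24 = 2*z^3 - 33*z^2 + 108*z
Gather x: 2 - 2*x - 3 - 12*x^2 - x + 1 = -12*x^2 - 3*x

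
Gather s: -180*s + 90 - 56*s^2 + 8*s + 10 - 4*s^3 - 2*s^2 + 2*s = -4*s^3 - 58*s^2 - 170*s + 100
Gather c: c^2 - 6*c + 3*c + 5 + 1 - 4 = c^2 - 3*c + 2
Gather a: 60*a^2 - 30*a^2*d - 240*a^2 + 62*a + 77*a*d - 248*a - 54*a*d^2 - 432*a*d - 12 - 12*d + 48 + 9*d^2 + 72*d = a^2*(-30*d - 180) + a*(-54*d^2 - 355*d - 186) + 9*d^2 + 60*d + 36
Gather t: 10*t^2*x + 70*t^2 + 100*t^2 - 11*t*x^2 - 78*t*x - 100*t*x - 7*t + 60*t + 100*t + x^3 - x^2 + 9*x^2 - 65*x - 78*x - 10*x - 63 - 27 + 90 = t^2*(10*x + 170) + t*(-11*x^2 - 178*x + 153) + x^3 + 8*x^2 - 153*x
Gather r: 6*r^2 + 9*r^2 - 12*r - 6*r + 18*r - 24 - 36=15*r^2 - 60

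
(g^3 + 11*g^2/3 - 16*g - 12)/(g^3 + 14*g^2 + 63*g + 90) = (g^2 - 7*g/3 - 2)/(g^2 + 8*g + 15)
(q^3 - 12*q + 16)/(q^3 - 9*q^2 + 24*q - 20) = (q + 4)/(q - 5)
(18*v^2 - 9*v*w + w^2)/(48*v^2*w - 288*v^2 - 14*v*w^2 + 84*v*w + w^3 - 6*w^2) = (3*v - w)/(8*v*w - 48*v - w^2 + 6*w)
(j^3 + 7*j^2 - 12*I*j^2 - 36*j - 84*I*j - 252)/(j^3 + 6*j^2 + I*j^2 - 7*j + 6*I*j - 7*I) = (j^2 - 12*I*j - 36)/(j^2 + j*(-1 + I) - I)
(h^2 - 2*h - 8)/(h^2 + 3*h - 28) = (h + 2)/(h + 7)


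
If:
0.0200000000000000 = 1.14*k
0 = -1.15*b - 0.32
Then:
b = -0.28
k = 0.02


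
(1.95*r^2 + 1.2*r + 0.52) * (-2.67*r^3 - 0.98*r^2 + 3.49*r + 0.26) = -5.2065*r^5 - 5.115*r^4 + 4.2411*r^3 + 4.1854*r^2 + 2.1268*r + 0.1352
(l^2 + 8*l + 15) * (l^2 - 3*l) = l^4 + 5*l^3 - 9*l^2 - 45*l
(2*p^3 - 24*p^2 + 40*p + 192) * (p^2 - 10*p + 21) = 2*p^5 - 44*p^4 + 322*p^3 - 712*p^2 - 1080*p + 4032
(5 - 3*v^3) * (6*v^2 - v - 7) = -18*v^5 + 3*v^4 + 21*v^3 + 30*v^2 - 5*v - 35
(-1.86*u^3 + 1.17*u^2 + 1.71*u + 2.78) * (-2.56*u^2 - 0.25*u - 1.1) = 4.7616*u^5 - 2.5302*u^4 - 2.6241*u^3 - 8.8313*u^2 - 2.576*u - 3.058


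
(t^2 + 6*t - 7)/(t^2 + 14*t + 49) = (t - 1)/(t + 7)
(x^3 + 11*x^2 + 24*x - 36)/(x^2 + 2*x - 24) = (x^2 + 5*x - 6)/(x - 4)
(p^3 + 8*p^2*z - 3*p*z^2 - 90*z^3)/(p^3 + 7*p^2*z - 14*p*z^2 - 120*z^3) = (-p + 3*z)/(-p + 4*z)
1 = 1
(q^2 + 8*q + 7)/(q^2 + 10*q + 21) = (q + 1)/(q + 3)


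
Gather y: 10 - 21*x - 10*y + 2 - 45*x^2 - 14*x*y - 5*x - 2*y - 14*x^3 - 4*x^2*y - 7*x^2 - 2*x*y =-14*x^3 - 52*x^2 - 26*x + y*(-4*x^2 - 16*x - 12) + 12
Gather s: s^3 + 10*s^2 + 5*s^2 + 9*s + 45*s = s^3 + 15*s^2 + 54*s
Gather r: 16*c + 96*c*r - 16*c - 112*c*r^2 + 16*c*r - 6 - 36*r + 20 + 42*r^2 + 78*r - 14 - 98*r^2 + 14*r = r^2*(-112*c - 56) + r*(112*c + 56)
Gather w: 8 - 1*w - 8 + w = 0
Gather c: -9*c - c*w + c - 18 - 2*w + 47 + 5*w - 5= c*(-w - 8) + 3*w + 24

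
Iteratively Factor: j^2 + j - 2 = (j + 2)*(j - 1)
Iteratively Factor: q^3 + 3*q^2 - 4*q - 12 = (q - 2)*(q^2 + 5*q + 6) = (q - 2)*(q + 2)*(q + 3)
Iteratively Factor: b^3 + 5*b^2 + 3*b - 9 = (b + 3)*(b^2 + 2*b - 3) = (b + 3)^2*(b - 1)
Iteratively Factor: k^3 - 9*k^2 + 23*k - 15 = (k - 3)*(k^2 - 6*k + 5) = (k - 5)*(k - 3)*(k - 1)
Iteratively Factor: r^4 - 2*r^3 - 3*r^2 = (r + 1)*(r^3 - 3*r^2) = (r - 3)*(r + 1)*(r^2) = r*(r - 3)*(r + 1)*(r)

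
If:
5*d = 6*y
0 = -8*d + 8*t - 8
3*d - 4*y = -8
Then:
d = 24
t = 25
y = 20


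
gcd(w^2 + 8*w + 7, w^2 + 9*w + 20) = 1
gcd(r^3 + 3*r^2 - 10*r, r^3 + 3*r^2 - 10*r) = r^3 + 3*r^2 - 10*r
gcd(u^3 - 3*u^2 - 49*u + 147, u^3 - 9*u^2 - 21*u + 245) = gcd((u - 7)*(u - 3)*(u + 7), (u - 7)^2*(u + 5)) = u - 7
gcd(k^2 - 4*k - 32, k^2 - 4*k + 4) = 1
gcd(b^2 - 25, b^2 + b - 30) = b - 5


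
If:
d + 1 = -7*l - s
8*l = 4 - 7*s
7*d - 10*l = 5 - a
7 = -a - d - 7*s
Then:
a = -2459/130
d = 317/130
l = -89/130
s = 88/65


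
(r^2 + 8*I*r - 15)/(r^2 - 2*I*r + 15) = (r + 5*I)/(r - 5*I)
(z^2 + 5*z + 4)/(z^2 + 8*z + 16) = (z + 1)/(z + 4)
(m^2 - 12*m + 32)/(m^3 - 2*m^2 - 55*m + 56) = (m - 4)/(m^2 + 6*m - 7)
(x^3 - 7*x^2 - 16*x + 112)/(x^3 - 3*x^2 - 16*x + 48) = (x - 7)/(x - 3)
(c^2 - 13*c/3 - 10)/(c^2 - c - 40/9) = 3*(c - 6)/(3*c - 8)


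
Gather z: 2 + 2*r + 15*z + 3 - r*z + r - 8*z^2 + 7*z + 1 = 3*r - 8*z^2 + z*(22 - r) + 6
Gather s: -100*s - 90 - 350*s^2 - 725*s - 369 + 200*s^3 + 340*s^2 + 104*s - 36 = 200*s^3 - 10*s^2 - 721*s - 495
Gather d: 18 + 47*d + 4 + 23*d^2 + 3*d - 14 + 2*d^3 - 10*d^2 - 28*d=2*d^3 + 13*d^2 + 22*d + 8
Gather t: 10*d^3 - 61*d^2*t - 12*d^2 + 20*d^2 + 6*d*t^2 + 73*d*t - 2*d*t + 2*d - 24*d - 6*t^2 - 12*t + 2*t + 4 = 10*d^3 + 8*d^2 - 22*d + t^2*(6*d - 6) + t*(-61*d^2 + 71*d - 10) + 4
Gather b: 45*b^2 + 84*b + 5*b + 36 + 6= 45*b^2 + 89*b + 42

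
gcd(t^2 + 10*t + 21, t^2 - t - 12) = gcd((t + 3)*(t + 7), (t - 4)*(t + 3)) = t + 3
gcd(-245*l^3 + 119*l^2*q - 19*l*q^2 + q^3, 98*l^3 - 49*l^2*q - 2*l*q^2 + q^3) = -7*l + q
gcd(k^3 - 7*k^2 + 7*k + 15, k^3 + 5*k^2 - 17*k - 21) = k^2 - 2*k - 3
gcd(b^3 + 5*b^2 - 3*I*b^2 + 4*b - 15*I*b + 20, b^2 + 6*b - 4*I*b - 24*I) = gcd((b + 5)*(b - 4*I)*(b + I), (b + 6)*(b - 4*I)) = b - 4*I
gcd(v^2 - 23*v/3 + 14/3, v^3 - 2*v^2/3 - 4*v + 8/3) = v - 2/3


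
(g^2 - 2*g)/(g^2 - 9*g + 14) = g/(g - 7)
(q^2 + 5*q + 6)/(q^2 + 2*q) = (q + 3)/q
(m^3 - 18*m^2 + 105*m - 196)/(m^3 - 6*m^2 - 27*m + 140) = (m - 7)/(m + 5)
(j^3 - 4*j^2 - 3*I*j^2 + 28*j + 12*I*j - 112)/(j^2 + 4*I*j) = j - 4 - 7*I + 28*I/j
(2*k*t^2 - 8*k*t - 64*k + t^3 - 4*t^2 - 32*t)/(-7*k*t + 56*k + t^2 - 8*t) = (2*k*t + 8*k + t^2 + 4*t)/(-7*k + t)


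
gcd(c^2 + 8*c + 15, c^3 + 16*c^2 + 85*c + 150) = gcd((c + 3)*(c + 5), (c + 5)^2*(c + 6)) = c + 5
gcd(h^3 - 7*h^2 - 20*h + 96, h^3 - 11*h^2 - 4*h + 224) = h^2 - 4*h - 32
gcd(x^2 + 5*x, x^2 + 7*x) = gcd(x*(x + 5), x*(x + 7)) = x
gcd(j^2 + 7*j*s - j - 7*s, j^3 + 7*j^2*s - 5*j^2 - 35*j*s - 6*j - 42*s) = j + 7*s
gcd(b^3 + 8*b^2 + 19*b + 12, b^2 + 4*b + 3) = b^2 + 4*b + 3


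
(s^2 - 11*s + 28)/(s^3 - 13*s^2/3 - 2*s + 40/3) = 3*(s - 7)/(3*s^2 - s - 10)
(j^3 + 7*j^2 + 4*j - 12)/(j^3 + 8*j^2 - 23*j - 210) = (j^2 + j - 2)/(j^2 + 2*j - 35)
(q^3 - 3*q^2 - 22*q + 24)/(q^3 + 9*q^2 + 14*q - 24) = (q - 6)/(q + 6)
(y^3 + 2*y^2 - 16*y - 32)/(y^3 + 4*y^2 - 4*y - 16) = (y - 4)/(y - 2)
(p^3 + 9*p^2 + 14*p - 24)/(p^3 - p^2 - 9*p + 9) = (p^2 + 10*p + 24)/(p^2 - 9)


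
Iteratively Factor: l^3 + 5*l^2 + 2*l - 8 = (l + 4)*(l^2 + l - 2) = (l - 1)*(l + 4)*(l + 2)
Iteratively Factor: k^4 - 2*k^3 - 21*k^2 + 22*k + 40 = (k + 1)*(k^3 - 3*k^2 - 18*k + 40) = (k - 2)*(k + 1)*(k^2 - k - 20) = (k - 2)*(k + 1)*(k + 4)*(k - 5)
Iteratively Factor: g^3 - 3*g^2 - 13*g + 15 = (g + 3)*(g^2 - 6*g + 5) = (g - 1)*(g + 3)*(g - 5)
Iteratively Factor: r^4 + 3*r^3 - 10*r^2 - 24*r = (r + 4)*(r^3 - r^2 - 6*r) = (r + 2)*(r + 4)*(r^2 - 3*r) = r*(r + 2)*(r + 4)*(r - 3)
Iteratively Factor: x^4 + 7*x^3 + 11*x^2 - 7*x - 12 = (x + 4)*(x^3 + 3*x^2 - x - 3) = (x - 1)*(x + 4)*(x^2 + 4*x + 3) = (x - 1)*(x + 1)*(x + 4)*(x + 3)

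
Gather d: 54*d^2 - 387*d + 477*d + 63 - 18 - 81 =54*d^2 + 90*d - 36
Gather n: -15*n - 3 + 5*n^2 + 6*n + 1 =5*n^2 - 9*n - 2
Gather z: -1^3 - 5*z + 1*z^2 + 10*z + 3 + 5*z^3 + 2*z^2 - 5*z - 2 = 5*z^3 + 3*z^2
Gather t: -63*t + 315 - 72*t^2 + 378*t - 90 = -72*t^2 + 315*t + 225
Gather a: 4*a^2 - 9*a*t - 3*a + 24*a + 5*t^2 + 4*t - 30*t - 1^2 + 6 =4*a^2 + a*(21 - 9*t) + 5*t^2 - 26*t + 5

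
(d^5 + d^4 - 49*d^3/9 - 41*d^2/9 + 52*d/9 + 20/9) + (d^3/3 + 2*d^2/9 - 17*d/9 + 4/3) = d^5 + d^4 - 46*d^3/9 - 13*d^2/3 + 35*d/9 + 32/9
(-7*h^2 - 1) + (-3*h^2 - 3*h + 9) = -10*h^2 - 3*h + 8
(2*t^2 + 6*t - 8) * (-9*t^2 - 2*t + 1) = -18*t^4 - 58*t^3 + 62*t^2 + 22*t - 8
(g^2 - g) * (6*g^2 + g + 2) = 6*g^4 - 5*g^3 + g^2 - 2*g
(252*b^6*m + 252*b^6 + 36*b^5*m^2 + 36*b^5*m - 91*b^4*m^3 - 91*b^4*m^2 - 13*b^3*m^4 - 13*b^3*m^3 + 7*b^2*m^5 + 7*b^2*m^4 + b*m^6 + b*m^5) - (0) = 252*b^6*m + 252*b^6 + 36*b^5*m^2 + 36*b^5*m - 91*b^4*m^3 - 91*b^4*m^2 - 13*b^3*m^4 - 13*b^3*m^3 + 7*b^2*m^5 + 7*b^2*m^4 + b*m^6 + b*m^5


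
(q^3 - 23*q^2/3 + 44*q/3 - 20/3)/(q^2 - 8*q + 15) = (3*q^2 - 8*q + 4)/(3*(q - 3))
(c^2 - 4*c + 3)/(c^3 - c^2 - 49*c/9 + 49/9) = 9*(c - 3)/(9*c^2 - 49)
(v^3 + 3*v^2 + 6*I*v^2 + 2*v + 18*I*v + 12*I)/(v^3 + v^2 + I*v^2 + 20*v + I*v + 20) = (v^2 + v*(2 + 6*I) + 12*I)/(v^2 + I*v + 20)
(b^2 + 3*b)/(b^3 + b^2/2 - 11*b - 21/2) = 2*b/(2*b^2 - 5*b - 7)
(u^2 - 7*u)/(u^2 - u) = (u - 7)/(u - 1)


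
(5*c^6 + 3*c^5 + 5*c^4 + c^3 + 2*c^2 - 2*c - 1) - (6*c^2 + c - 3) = 5*c^6 + 3*c^5 + 5*c^4 + c^3 - 4*c^2 - 3*c + 2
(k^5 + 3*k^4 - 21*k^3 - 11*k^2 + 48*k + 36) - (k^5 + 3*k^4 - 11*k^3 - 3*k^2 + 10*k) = -10*k^3 - 8*k^2 + 38*k + 36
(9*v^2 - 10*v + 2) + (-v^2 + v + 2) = 8*v^2 - 9*v + 4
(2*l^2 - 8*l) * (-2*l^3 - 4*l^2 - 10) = -4*l^5 + 8*l^4 + 32*l^3 - 20*l^2 + 80*l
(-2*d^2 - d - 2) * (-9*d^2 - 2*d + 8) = 18*d^4 + 13*d^3 + 4*d^2 - 4*d - 16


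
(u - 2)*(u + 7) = u^2 + 5*u - 14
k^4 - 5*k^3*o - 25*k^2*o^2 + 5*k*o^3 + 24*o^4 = (k - 8*o)*(k - o)*(k + o)*(k + 3*o)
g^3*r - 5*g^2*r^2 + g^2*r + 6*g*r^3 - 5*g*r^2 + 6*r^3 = (g - 3*r)*(g - 2*r)*(g*r + r)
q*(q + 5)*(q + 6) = q^3 + 11*q^2 + 30*q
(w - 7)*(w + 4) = w^2 - 3*w - 28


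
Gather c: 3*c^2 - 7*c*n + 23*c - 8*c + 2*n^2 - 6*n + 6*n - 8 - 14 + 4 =3*c^2 + c*(15 - 7*n) + 2*n^2 - 18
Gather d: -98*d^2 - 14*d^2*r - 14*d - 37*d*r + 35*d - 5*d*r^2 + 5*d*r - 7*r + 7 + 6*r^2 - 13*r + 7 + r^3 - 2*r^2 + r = d^2*(-14*r - 98) + d*(-5*r^2 - 32*r + 21) + r^3 + 4*r^2 - 19*r + 14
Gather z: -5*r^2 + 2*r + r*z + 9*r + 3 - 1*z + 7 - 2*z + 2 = -5*r^2 + 11*r + z*(r - 3) + 12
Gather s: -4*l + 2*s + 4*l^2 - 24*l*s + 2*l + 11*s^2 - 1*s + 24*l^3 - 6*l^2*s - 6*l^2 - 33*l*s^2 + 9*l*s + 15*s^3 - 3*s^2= 24*l^3 - 2*l^2 - 2*l + 15*s^3 + s^2*(8 - 33*l) + s*(-6*l^2 - 15*l + 1)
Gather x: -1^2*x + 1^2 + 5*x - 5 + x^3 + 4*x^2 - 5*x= x^3 + 4*x^2 - x - 4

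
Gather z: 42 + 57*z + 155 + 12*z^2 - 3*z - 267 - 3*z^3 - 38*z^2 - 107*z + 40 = -3*z^3 - 26*z^2 - 53*z - 30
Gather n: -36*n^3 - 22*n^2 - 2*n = -36*n^3 - 22*n^2 - 2*n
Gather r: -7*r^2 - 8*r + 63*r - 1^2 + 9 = -7*r^2 + 55*r + 8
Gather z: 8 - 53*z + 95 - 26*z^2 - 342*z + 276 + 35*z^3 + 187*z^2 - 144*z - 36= 35*z^3 + 161*z^2 - 539*z + 343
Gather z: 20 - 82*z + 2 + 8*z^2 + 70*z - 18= 8*z^2 - 12*z + 4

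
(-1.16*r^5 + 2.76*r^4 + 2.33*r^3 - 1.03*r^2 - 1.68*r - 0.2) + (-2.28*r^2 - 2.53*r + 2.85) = -1.16*r^5 + 2.76*r^4 + 2.33*r^3 - 3.31*r^2 - 4.21*r + 2.65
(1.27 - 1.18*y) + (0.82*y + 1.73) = 3.0 - 0.36*y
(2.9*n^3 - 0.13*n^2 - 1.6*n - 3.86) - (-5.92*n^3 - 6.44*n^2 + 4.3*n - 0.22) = 8.82*n^3 + 6.31*n^2 - 5.9*n - 3.64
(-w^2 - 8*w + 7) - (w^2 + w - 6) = -2*w^2 - 9*w + 13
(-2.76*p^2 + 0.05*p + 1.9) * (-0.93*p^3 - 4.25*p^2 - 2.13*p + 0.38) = 2.5668*p^5 + 11.6835*p^4 + 3.8993*p^3 - 9.2303*p^2 - 4.028*p + 0.722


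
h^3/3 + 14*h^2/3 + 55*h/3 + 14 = (h/3 + 1/3)*(h + 6)*(h + 7)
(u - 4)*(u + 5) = u^2 + u - 20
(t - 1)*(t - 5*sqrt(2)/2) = t^2 - 5*sqrt(2)*t/2 - t + 5*sqrt(2)/2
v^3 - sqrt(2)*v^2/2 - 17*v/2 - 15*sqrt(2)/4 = (v - 5*sqrt(2)/2)*(v + sqrt(2)/2)*(v + 3*sqrt(2)/2)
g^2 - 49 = (g - 7)*(g + 7)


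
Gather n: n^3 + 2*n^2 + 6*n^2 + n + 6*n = n^3 + 8*n^2 + 7*n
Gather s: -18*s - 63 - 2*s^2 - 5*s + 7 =-2*s^2 - 23*s - 56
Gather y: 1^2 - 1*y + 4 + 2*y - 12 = y - 7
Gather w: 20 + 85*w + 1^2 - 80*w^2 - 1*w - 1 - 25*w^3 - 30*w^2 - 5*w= -25*w^3 - 110*w^2 + 79*w + 20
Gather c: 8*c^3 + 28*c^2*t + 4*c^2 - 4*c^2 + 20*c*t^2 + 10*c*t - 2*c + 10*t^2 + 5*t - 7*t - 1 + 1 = 8*c^3 + 28*c^2*t + c*(20*t^2 + 10*t - 2) + 10*t^2 - 2*t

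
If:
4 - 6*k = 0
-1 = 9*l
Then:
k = 2/3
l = -1/9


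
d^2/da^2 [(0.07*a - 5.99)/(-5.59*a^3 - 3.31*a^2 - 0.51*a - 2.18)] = (-13.124202*a^5 + 2238.34221*a^4 + 1772.183208*a^3 + 506.459988*a^2 - 374.271078*a - 83.173634)/(174.676879*a^9 + 310.293633*a^8 + 231.54339*a^7 + 297.246139*a^6 + 263.142642*a^5 + 111.525459*a^4 + 101.910747*a^3 + 48.892386*a^2 + 7.271172*a + 10.360232)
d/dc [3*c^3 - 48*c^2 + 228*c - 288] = 9*c^2 - 96*c + 228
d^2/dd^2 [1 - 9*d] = 0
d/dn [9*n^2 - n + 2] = 18*n - 1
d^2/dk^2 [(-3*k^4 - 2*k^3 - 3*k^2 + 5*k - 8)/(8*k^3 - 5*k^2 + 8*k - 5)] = 2*(-155*k^6 + 1344*k^5 - 4377*k^4 + 2287*k^3 - 921*k^2 - 525*k - 187)/(512*k^9 - 960*k^8 + 2136*k^7 - 3005*k^6 + 3336*k^5 - 3255*k^4 + 2312*k^3 - 1335*k^2 + 600*k - 125)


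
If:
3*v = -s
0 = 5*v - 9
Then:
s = -27/5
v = 9/5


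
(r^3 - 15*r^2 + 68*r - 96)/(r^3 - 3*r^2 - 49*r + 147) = (r^2 - 12*r + 32)/(r^2 - 49)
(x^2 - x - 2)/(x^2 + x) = (x - 2)/x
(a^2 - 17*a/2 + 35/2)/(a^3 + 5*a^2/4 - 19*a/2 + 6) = 2*(2*a^2 - 17*a + 35)/(4*a^3 + 5*a^2 - 38*a + 24)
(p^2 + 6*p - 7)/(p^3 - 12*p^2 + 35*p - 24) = (p + 7)/(p^2 - 11*p + 24)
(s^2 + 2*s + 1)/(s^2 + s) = (s + 1)/s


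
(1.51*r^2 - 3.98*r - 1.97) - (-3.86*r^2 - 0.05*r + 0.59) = 5.37*r^2 - 3.93*r - 2.56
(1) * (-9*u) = -9*u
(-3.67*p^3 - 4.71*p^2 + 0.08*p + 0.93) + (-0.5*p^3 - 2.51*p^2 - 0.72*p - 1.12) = -4.17*p^3 - 7.22*p^2 - 0.64*p - 0.19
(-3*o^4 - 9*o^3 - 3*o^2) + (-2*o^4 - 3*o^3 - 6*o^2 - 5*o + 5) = -5*o^4 - 12*o^3 - 9*o^2 - 5*o + 5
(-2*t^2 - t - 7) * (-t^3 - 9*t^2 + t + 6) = 2*t^5 + 19*t^4 + 14*t^3 + 50*t^2 - 13*t - 42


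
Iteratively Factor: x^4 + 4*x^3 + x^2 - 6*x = (x + 3)*(x^3 + x^2 - 2*x) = (x + 2)*(x + 3)*(x^2 - x) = (x - 1)*(x + 2)*(x + 3)*(x)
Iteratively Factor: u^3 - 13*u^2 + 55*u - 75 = (u - 3)*(u^2 - 10*u + 25) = (u - 5)*(u - 3)*(u - 5)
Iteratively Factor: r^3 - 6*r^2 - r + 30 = (r + 2)*(r^2 - 8*r + 15) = (r - 3)*(r + 2)*(r - 5)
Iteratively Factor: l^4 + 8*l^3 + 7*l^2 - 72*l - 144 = (l + 4)*(l^3 + 4*l^2 - 9*l - 36) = (l + 3)*(l + 4)*(l^2 + l - 12) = (l - 3)*(l + 3)*(l + 4)*(l + 4)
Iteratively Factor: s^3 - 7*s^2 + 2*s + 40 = (s + 2)*(s^2 - 9*s + 20) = (s - 5)*(s + 2)*(s - 4)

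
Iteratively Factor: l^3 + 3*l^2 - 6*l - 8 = (l - 2)*(l^2 + 5*l + 4) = (l - 2)*(l + 1)*(l + 4)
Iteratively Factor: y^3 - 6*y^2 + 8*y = (y - 4)*(y^2 - 2*y) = (y - 4)*(y - 2)*(y)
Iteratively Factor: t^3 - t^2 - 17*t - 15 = (t + 1)*(t^2 - 2*t - 15) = (t + 1)*(t + 3)*(t - 5)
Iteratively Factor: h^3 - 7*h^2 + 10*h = (h)*(h^2 - 7*h + 10) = h*(h - 5)*(h - 2)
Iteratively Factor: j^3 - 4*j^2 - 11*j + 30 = (j + 3)*(j^2 - 7*j + 10) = (j - 2)*(j + 3)*(j - 5)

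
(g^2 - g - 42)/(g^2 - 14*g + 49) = (g + 6)/(g - 7)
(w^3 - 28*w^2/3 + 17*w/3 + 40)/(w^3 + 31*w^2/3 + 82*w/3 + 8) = (3*w^3 - 28*w^2 + 17*w + 120)/(3*w^3 + 31*w^2 + 82*w + 24)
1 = 1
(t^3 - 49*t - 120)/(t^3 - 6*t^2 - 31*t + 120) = (t + 3)/(t - 3)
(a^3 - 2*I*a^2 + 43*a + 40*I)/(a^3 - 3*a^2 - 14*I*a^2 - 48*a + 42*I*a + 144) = (a^2 + 6*I*a - 5)/(a^2 + a*(-3 - 6*I) + 18*I)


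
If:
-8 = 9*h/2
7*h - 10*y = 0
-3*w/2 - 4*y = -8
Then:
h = -16/9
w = 1168/135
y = -56/45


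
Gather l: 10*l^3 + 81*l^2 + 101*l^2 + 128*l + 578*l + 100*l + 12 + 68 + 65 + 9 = 10*l^3 + 182*l^2 + 806*l + 154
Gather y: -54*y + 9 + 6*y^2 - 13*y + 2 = 6*y^2 - 67*y + 11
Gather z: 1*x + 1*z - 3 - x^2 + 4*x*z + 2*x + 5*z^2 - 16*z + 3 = -x^2 + 3*x + 5*z^2 + z*(4*x - 15)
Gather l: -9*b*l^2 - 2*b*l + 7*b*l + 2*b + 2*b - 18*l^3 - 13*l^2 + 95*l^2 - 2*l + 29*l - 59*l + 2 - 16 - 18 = 4*b - 18*l^3 + l^2*(82 - 9*b) + l*(5*b - 32) - 32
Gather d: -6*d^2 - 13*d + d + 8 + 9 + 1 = -6*d^2 - 12*d + 18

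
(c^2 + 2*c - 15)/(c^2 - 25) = (c - 3)/(c - 5)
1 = 1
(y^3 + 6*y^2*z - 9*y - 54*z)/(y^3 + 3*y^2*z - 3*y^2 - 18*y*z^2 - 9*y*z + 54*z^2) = (y + 3)/(y - 3*z)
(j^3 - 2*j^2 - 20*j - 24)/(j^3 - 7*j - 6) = (j^2 - 4*j - 12)/(j^2 - 2*j - 3)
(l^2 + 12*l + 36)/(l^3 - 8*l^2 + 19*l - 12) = (l^2 + 12*l + 36)/(l^3 - 8*l^2 + 19*l - 12)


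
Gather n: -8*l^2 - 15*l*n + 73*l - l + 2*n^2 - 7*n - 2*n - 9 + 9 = -8*l^2 + 72*l + 2*n^2 + n*(-15*l - 9)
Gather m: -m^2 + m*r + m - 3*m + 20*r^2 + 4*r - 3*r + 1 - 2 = -m^2 + m*(r - 2) + 20*r^2 + r - 1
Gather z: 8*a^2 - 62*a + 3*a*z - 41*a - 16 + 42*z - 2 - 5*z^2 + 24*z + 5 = 8*a^2 - 103*a - 5*z^2 + z*(3*a + 66) - 13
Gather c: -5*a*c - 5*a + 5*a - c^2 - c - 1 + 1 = -c^2 + c*(-5*a - 1)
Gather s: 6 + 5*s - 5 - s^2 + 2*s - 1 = -s^2 + 7*s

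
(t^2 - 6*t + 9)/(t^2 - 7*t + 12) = (t - 3)/(t - 4)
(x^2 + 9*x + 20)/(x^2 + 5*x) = (x + 4)/x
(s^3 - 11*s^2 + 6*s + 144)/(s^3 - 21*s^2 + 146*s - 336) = (s + 3)/(s - 7)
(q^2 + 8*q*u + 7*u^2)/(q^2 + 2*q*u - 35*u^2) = (q + u)/(q - 5*u)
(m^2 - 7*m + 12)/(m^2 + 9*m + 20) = (m^2 - 7*m + 12)/(m^2 + 9*m + 20)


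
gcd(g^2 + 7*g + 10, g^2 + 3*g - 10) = g + 5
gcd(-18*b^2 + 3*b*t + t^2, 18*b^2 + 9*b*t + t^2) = 6*b + t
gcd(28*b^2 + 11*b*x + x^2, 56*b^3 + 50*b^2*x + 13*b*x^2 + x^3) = 28*b^2 + 11*b*x + x^2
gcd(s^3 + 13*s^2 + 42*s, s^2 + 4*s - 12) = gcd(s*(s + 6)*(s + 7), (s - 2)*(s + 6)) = s + 6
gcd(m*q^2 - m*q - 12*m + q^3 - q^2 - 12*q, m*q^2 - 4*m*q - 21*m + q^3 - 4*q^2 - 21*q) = m*q + 3*m + q^2 + 3*q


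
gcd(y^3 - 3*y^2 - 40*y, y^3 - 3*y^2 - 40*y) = y^3 - 3*y^2 - 40*y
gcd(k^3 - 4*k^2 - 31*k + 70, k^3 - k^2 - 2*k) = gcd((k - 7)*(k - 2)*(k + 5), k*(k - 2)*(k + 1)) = k - 2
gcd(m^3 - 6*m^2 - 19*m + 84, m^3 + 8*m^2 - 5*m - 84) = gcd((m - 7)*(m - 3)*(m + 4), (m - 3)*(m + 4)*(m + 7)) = m^2 + m - 12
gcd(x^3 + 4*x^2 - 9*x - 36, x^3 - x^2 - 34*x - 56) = x + 4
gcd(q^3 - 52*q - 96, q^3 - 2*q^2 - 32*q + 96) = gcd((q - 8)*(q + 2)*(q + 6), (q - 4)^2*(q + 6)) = q + 6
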